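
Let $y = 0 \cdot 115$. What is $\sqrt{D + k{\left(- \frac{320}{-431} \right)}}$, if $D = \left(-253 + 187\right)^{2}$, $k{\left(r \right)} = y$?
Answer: $66$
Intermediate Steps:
$y = 0$
$k{\left(r \right)} = 0$
$D = 4356$ ($D = \left(-66\right)^{2} = 4356$)
$\sqrt{D + k{\left(- \frac{320}{-431} \right)}} = \sqrt{4356 + 0} = \sqrt{4356} = 66$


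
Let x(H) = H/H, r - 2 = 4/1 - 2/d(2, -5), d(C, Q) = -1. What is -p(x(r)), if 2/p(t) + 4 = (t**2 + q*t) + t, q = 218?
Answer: -1/108 ≈ -0.0092593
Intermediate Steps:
r = 8 (r = 2 + (4/1 - 2/(-1)) = 2 + (4*1 - 2*(-1)) = 2 + (4 + 2) = 2 + 6 = 8)
x(H) = 1
p(t) = 2/(-4 + t**2 + 219*t) (p(t) = 2/(-4 + ((t**2 + 218*t) + t)) = 2/(-4 + (t**2 + 219*t)) = 2/(-4 + t**2 + 219*t))
-p(x(r)) = -2/(-4 + 1**2 + 219*1) = -2/(-4 + 1 + 219) = -2/216 = -1*1/108 = -1/108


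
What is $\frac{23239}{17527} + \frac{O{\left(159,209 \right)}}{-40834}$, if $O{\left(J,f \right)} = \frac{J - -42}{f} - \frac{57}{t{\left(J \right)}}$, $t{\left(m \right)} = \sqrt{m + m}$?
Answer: $\frac{11666189071}{8798869486} + \frac{19 \sqrt{318}}{4328404} \approx 1.326$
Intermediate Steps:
$t{\left(m \right)} = \sqrt{2} \sqrt{m}$ ($t{\left(m \right)} = \sqrt{2 m} = \sqrt{2} \sqrt{m}$)
$O{\left(J,f \right)} = \frac{42 + J}{f} - \frac{57 \sqrt{2}}{2 \sqrt{J}}$ ($O{\left(J,f \right)} = \frac{J - -42}{f} - \frac{57}{\sqrt{2} \sqrt{J}} = \frac{J + 42}{f} - 57 \frac{\sqrt{2}}{2 \sqrt{J}} = \frac{42 + J}{f} - \frac{57 \sqrt{2}}{2 \sqrt{J}}$)
$\frac{23239}{17527} + \frac{O{\left(159,209 \right)}}{-40834} = \frac{23239}{17527} + \frac{\frac{42}{209} + \frac{159}{209} - \frac{57 \sqrt{2}}{2 \sqrt{159}}}{-40834} = 23239 \cdot \frac{1}{17527} + \left(42 \cdot \frac{1}{209} + 159 \cdot \frac{1}{209} - \frac{57 \sqrt{2} \frac{\sqrt{159}}{159}}{2}\right) \left(- \frac{1}{40834}\right) = \frac{1367}{1031} + \left(\frac{42}{209} + \frac{159}{209} - \frac{19 \sqrt{318}}{106}\right) \left(- \frac{1}{40834}\right) = \frac{1367}{1031} + \left(\frac{201}{209} - \frac{19 \sqrt{318}}{106}\right) \left(- \frac{1}{40834}\right) = \frac{1367}{1031} - \left(\frac{201}{8534306} - \frac{19 \sqrt{318}}{4328404}\right) = \frac{11666189071}{8798869486} + \frac{19 \sqrt{318}}{4328404}$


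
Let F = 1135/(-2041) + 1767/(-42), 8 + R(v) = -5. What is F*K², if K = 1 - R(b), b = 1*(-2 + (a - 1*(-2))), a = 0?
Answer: -17052546/2041 ≈ -8355.0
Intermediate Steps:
b = 0 (b = 1*(-2 + (0 - 1*(-2))) = 1*(-2 + (0 + 2)) = 1*(-2 + 2) = 1*0 = 0)
R(v) = -13 (R(v) = -8 - 5 = -13)
K = 14 (K = 1 - 1*(-13) = 1 + 13 = 14)
F = -1218039/28574 (F = 1135*(-1/2041) + 1767*(-1/42) = -1135/2041 - 589/14 = -1218039/28574 ≈ -42.628)
F*K² = -1218039/28574*14² = -1218039/28574*196 = -17052546/2041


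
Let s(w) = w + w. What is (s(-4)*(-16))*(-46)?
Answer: -5888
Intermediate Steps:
s(w) = 2*w
(s(-4)*(-16))*(-46) = ((2*(-4))*(-16))*(-46) = -8*(-16)*(-46) = 128*(-46) = -5888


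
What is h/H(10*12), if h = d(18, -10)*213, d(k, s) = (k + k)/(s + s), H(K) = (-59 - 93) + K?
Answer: 1917/160 ≈ 11.981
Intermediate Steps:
H(K) = -152 + K
d(k, s) = k/s (d(k, s) = (2*k)/((2*s)) = (2*k)*(1/(2*s)) = k/s)
h = -1917/5 (h = (18/(-10))*213 = (18*(-1/10))*213 = -9/5*213 = -1917/5 ≈ -383.40)
h/H(10*12) = -1917/(5*(-152 + 10*12)) = -1917/(5*(-152 + 120)) = -1917/5/(-32) = -1917/5*(-1/32) = 1917/160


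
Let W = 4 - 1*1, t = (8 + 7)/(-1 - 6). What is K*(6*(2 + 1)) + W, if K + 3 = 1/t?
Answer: -297/5 ≈ -59.400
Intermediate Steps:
t = -15/7 (t = 15/(-7) = 15*(-⅐) = -15/7 ≈ -2.1429)
W = 3 (W = 4 - 1 = 3)
K = -52/15 (K = -3 + 1/(-15/7) = -3 - 7/15 = -52/15 ≈ -3.4667)
K*(6*(2 + 1)) + W = -104*(2 + 1)/5 + 3 = -104*3/5 + 3 = -52/15*18 + 3 = -312/5 + 3 = -297/5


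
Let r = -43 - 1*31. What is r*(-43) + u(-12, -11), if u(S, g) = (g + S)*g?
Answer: 3435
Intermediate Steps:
u(S, g) = g*(S + g) (u(S, g) = (S + g)*g = g*(S + g))
r = -74 (r = -43 - 31 = -74)
r*(-43) + u(-12, -11) = -74*(-43) - 11*(-12 - 11) = 3182 - 11*(-23) = 3182 + 253 = 3435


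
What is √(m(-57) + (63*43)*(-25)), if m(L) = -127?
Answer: 2*I*√16963 ≈ 260.48*I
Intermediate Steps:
√(m(-57) + (63*43)*(-25)) = √(-127 + (63*43)*(-25)) = √(-127 + 2709*(-25)) = √(-127 - 67725) = √(-67852) = 2*I*√16963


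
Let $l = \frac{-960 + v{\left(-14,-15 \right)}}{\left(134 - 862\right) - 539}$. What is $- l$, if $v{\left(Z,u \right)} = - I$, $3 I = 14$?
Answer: $- \frac{2894}{3801} \approx -0.76138$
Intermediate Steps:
$I = \frac{14}{3}$ ($I = \frac{1}{3} \cdot 14 = \frac{14}{3} \approx 4.6667$)
$v{\left(Z,u \right)} = - \frac{14}{3}$ ($v{\left(Z,u \right)} = \left(-1\right) \frac{14}{3} = - \frac{14}{3}$)
$l = \frac{2894}{3801}$ ($l = \frac{-960 - \frac{14}{3}}{\left(134 - 862\right) - 539} = - \frac{2894}{3 \left(\left(134 - 862\right) - 539\right)} = - \frac{2894}{3 \left(-728 - 539\right)} = - \frac{2894}{3 \left(-1267\right)} = \left(- \frac{2894}{3}\right) \left(- \frac{1}{1267}\right) = \frac{2894}{3801} \approx 0.76138$)
$- l = \left(-1\right) \frac{2894}{3801} = - \frac{2894}{3801}$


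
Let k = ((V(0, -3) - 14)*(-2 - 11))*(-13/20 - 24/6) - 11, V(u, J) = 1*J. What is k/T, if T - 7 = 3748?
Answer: -20773/75100 ≈ -0.27660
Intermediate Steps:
T = 3755 (T = 7 + 3748 = 3755)
V(u, J) = J
k = -20773/20 (k = ((-3 - 14)*(-2 - 11))*(-13/20 - 24/6) - 11 = (-17*(-13))*(-13*1/20 - 24*1/6) - 11 = 221*(-13/20 - 4) - 11 = 221*(-93/20) - 11 = -20553/20 - 11 = -20773/20 ≈ -1038.7)
k/T = -20773/20/3755 = -20773/20*1/3755 = -20773/75100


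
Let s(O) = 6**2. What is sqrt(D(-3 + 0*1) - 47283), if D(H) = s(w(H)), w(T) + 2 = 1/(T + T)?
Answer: I*sqrt(47247) ≈ 217.36*I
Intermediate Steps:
w(T) = -2 + 1/(2*T) (w(T) = -2 + 1/(T + T) = -2 + 1/(2*T))
s(O) = 36
D(H) = 36
sqrt(D(-3 + 0*1) - 47283) = sqrt(36 - 47283) = sqrt(-47247) = I*sqrt(47247)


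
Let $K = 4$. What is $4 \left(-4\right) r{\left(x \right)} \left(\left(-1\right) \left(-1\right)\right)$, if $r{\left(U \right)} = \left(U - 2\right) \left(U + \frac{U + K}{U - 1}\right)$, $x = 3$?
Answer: $-104$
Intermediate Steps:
$r{\left(U \right)} = \left(-2 + U\right) \left(U + \frac{4 + U}{-1 + U}\right)$ ($r{\left(U \right)} = \left(U - 2\right) \left(U + \frac{U + 4}{U - 1}\right) = \left(-2 + U\right) \left(U + \frac{4 + U}{-1 + U}\right)$)
$4 \left(-4\right) r{\left(x \right)} \left(\left(-1\right) \left(-1\right)\right) = 4 \left(-4\right) \frac{-8 + 3^{3} - 2 \cdot 3^{2} + 4 \cdot 3}{-1 + 3} \left(\left(-1\right) \left(-1\right)\right) = - 16 \frac{-8 + 27 - 18 + 12}{2} \cdot 1 = - 16 \cdot \frac{1}{2} \cdot 13 \cdot 1 = \left(-16\right) \frac{13}{2} \cdot 1 = \left(-104\right) 1 = -104$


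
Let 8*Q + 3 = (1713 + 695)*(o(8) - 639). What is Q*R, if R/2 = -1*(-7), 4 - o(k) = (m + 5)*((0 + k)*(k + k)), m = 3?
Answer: -27964125/4 ≈ -6.9910e+6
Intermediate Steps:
o(k) = 4 - 16*k² (o(k) = 4 - (3 + 5)*(0 + k)*(k + k) = 4 - 8*k*(2*k) = 4 - 8*2*k² = 4 - 16*k²)
R = 14 (R = 2*(-1*(-7)) = 2*7 = 14)
Q = -3994875/8 (Q = -3/8 + ((1713 + 695)*((4 - 16*8²) - 639))/8 = -3/8 + (2408*((4 - 16*64) - 639))/8 = -3/8 + (2408*((4 - 1024) - 639))/8 = -3/8 + (2408*(-1020 - 639))/8 = -3/8 + (2408*(-1659))/8 = -3/8 + (⅛)*(-3994872) = -3/8 - 499359 = -3994875/8 ≈ -4.9936e+5)
Q*R = -3994875/8*14 = -27964125/4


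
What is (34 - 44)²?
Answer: 100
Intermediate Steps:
(34 - 44)² = (-10)² = 100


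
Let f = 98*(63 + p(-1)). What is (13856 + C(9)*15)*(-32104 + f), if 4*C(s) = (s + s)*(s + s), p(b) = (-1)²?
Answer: -389314072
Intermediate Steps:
p(b) = 1
f = 6272 (f = 98*(63 + 1) = 98*64 = 6272)
C(s) = s² (C(s) = ((s + s)*(s + s))/4 = ((2*s)*(2*s))/4 = (4*s²)/4 = s²)
(13856 + C(9)*15)*(-32104 + f) = (13856 + 9²*15)*(-32104 + 6272) = (13856 + 81*15)*(-25832) = (13856 + 1215)*(-25832) = 15071*(-25832) = -389314072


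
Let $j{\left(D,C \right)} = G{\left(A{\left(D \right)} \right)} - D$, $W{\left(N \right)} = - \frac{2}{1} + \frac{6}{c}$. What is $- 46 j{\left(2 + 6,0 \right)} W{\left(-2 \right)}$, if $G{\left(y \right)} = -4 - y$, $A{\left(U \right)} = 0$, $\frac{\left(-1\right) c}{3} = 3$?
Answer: $-1472$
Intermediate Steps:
$c = -9$ ($c = \left(-3\right) 3 = -9$)
$W{\left(N \right)} = - \frac{8}{3}$ ($W{\left(N \right)} = - \frac{2}{1} + \frac{6}{-9} = \left(-2\right) 1 + 6 \left(- \frac{1}{9}\right) = -2 - \frac{2}{3} = - \frac{8}{3}$)
$j{\left(D,C \right)} = -4 - D$ ($j{\left(D,C \right)} = \left(-4 - 0\right) - D = \left(-4 + 0\right) - D = -4 - D$)
$- 46 j{\left(2 + 6,0 \right)} W{\left(-2 \right)} = - 46 \left(-4 - \left(2 + 6\right)\right) \left(- \frac{8}{3}\right) = - 46 \left(-4 - 8\right) \left(- \frac{8}{3}\right) = \left(-46\right) \left(-12\right) \left(- \frac{8}{3}\right) = 552 \left(- \frac{8}{3}\right) = -1472$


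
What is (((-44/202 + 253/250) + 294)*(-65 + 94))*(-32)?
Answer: -3453808592/12625 ≈ -2.7357e+5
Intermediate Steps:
(((-44/202 + 253/250) + 294)*(-65 + 94))*(-32) = (((-44*1/202 + 253*(1/250)) + 294)*29)*(-32) = (((-22/101 + 253/250) + 294)*29)*(-32) = ((20053/25250 + 294)*29)*(-32) = ((7443553/25250)*29)*(-32) = (215863037/25250)*(-32) = -3453808592/12625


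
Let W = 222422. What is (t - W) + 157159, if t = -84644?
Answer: -149907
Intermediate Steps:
(t - W) + 157159 = (-84644 - 1*222422) + 157159 = (-84644 - 222422) + 157159 = -307066 + 157159 = -149907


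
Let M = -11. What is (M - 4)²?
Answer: 225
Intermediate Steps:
(M - 4)² = (-11 - 4)² = (-15)² = 225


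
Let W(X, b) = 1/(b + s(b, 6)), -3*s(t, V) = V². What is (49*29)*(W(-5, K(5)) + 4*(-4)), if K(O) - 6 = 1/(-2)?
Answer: -298410/13 ≈ -22955.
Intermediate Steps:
s(t, V) = -V²/3
K(O) = 11/2 (K(O) = 6 + 1/(-2) = 6 - ½ = 11/2)
W(X, b) = 1/(-12 + b) (W(X, b) = 1/(b - ⅓*6²) = 1/(b - ⅓*36) = 1/(b - 12) = 1/(-12 + b))
(49*29)*(W(-5, K(5)) + 4*(-4)) = (49*29)*(1/(-12 + 11/2) + 4*(-4)) = 1421*(1/(-13/2) - 16) = 1421*(-2/13 - 16) = 1421*(-210/13) = -298410/13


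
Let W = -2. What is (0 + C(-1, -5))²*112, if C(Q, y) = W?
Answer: 448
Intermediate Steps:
C(Q, y) = -2
(0 + C(-1, -5))²*112 = (0 - 2)²*112 = (-2)²*112 = 4*112 = 448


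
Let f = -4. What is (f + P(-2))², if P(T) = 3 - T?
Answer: 1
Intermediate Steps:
(f + P(-2))² = (-4 + (3 - 1*(-2)))² = (-4 + (3 + 2))² = (-4 + 5)² = 1² = 1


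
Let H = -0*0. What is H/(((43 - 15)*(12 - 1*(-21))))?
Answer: 0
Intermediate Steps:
H = 0 (H = -94*0 = 0)
H/(((43 - 15)*(12 - 1*(-21)))) = 0/(((43 - 15)*(12 - 1*(-21)))) = 0/((28*(12 + 21))) = 0/((28*33)) = 0/924 = 0*(1/924) = 0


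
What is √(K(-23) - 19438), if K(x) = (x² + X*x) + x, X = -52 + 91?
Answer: I*√19829 ≈ 140.82*I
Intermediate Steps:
X = 39
K(x) = x² + 40*x (K(x) = (x² + 39*x) + x = x² + 40*x)
√(K(-23) - 19438) = √(-23*(40 - 23) - 19438) = √(-23*17 - 19438) = √(-391 - 19438) = √(-19829) = I*√19829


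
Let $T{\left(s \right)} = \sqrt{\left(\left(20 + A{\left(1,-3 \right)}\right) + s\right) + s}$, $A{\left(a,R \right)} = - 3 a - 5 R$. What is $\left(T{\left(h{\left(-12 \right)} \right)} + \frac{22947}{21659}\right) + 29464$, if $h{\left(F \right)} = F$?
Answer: $\frac{638183723}{21659} + 2 \sqrt{2} \approx 29468.0$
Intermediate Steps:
$A{\left(a,R \right)} = - 5 R - 3 a$
$T{\left(s \right)} = \sqrt{32 + 2 s}$ ($T{\left(s \right)} = \sqrt{\left(\left(20 - -12\right) + s\right) + s} = \sqrt{\left(\left(20 + \left(15 - 3\right)\right) + s\right) + s} = \sqrt{\left(\left(20 + 12\right) + s\right) + s} = \sqrt{\left(32 + s\right) + s} = \sqrt{32 + 2 s}$)
$\left(T{\left(h{\left(-12 \right)} \right)} + \frac{22947}{21659}\right) + 29464 = \left(\sqrt{32 + 2 \left(-12\right)} + \frac{22947}{21659}\right) + 29464 = \left(\sqrt{32 - 24} + 22947 \cdot \frac{1}{21659}\right) + 29464 = \left(\sqrt{8} + \frac{22947}{21659}\right) + 29464 = \left(2 \sqrt{2} + \frac{22947}{21659}\right) + 29464 = \left(\frac{22947}{21659} + 2 \sqrt{2}\right) + 29464 = \frac{638183723}{21659} + 2 \sqrt{2}$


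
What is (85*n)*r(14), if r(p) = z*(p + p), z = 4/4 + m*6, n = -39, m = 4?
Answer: -2320500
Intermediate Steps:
z = 25 (z = 4/4 + 4*6 = 4*(1/4) + 24 = 1 + 24 = 25)
r(p) = 50*p (r(p) = 25*(p + p) = 25*(2*p) = 50*p)
(85*n)*r(14) = (85*(-39))*(50*14) = -3315*700 = -2320500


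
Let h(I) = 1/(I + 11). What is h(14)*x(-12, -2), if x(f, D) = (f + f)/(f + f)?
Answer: 1/25 ≈ 0.040000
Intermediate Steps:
x(f, D) = 1 (x(f, D) = (2*f)/((2*f)) = (2*f)*(1/(2*f)) = 1)
h(I) = 1/(11 + I)
h(14)*x(-12, -2) = 1/(11 + 14) = 1/25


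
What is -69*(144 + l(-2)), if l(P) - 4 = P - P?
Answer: -10212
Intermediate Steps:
l(P) = 4 (l(P) = 4 + (P - P) = 4 + 0 = 4)
-69*(144 + l(-2)) = -69*(144 + 4) = -69*148 = -10212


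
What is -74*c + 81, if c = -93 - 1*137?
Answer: 17101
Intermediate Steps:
c = -230 (c = -93 - 137 = -230)
-74*c + 81 = -74*(-230) + 81 = 17020 + 81 = 17101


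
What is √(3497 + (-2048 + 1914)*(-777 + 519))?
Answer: √38069 ≈ 195.11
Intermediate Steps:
√(3497 + (-2048 + 1914)*(-777 + 519)) = √(3497 - 134*(-258)) = √(3497 + 34572) = √38069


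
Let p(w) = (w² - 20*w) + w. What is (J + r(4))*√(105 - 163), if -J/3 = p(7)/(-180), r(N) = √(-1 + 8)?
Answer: I*√58*(-7/5 + √7) ≈ 9.4874*I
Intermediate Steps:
p(w) = w² - 19*w
r(N) = √7
J = -7/5 (J = -3*7*(-19 + 7)/(-180) = -3*7*(-12)*(-1)/180 = -(-252)*(-1)/180 = -3*7/15 = -7/5 ≈ -1.4000)
(J + r(4))*√(105 - 163) = (-7/5 + √7)*√(105 - 163) = (-7/5 + √7)*√(-58) = (-7/5 + √7)*(I*√58) = I*√58*(-7/5 + √7)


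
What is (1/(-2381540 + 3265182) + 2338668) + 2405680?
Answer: 4192305155417/883642 ≈ 4.7444e+6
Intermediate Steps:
(1/(-2381540 + 3265182) + 2338668) + 2405680 = (1/883642 + 2338668) + 2405680 = 2066545268857/883642 + 2405680 = 4192305155417/883642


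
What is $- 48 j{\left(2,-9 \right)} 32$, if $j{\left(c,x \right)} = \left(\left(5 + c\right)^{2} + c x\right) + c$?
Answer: $-50688$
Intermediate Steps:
$j{\left(c,x \right)} = c + \left(5 + c\right)^{2} + c x$
$- 48 j{\left(2,-9 \right)} 32 = - 48 \left(2 + \left(5 + 2\right)^{2} + 2 \left(-9\right)\right) 32 = - 48 \left(2 + 7^{2} - 18\right) 32 = - 48 \left(2 + 49 - 18\right) 32 = \left(-48\right) 33 \cdot 32 = \left(-1584\right) 32 = -50688$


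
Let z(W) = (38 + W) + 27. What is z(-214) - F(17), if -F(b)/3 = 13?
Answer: -110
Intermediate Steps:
F(b) = -39 (F(b) = -3*13 = -39)
z(W) = 65 + W
z(-214) - F(17) = (65 - 214) - 1*(-39) = -149 + 39 = -110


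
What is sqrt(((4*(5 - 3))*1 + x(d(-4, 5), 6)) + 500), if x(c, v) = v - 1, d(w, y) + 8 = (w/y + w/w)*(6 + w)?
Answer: 3*sqrt(57) ≈ 22.650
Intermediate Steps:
d(w, y) = -8 + (1 + w/y)*(6 + w) (d(w, y) = -8 + (w/y + w/w)*(6 + w) = -8 + (w/y + 1)*(6 + w) = -8 + (1 + w/y)*(6 + w))
x(c, v) = -1 + v
sqrt(((4*(5 - 3))*1 + x(d(-4, 5), 6)) + 500) = sqrt(((4*(5 - 3))*1 + (-1 + 6)) + 500) = sqrt(((4*2)*1 + 5) + 500) = sqrt((8*1 + 5) + 500) = sqrt((8 + 5) + 500) = sqrt(13 + 500) = sqrt(513) = 3*sqrt(57)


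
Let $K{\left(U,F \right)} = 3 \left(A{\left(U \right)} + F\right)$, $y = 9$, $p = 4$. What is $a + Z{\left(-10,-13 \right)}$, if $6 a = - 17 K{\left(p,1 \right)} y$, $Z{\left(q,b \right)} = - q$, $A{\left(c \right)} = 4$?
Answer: $- \frac{745}{2} \approx -372.5$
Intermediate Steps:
$K{\left(U,F \right)} = 12 + 3 F$ ($K{\left(U,F \right)} = 3 \left(4 + F\right) = 12 + 3 F$)
$a = - \frac{765}{2}$ ($a = \frac{- 17 \left(12 + 3 \cdot 1\right) 9}{6} = \frac{- 17 \left(12 + 3\right) 9}{6} = \frac{\left(-17\right) 15 \cdot 9}{6} = \frac{\left(-255\right) 9}{6} = \frac{1}{6} \left(-2295\right) = - \frac{765}{2} \approx -382.5$)
$a + Z{\left(-10,-13 \right)} = - \frac{765}{2} - -10 = - \frac{765}{2} + 10 = - \frac{745}{2}$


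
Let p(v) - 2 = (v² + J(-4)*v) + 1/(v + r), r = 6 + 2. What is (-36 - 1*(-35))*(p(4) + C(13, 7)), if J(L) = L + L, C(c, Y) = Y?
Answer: 83/12 ≈ 6.9167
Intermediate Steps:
r = 8
J(L) = 2*L
p(v) = 2 + v² + 1/(8 + v) - 8*v (p(v) = 2 + ((v² + (2*(-4))*v) + 1/(v + 8)) = 2 + ((v² - 8*v) + 1/(8 + v)) = 2 + (v² + 1/(8 + v) - 8*v) = 2 + v² + 1/(8 + v) - 8*v)
(-36 - 1*(-35))*(p(4) + C(13, 7)) = (-36 - 1*(-35))*((17 + 4³ - 62*4)/(8 + 4) + 7) = (-36 + 35)*((17 + 64 - 248)/12 + 7) = -((1/12)*(-167) + 7) = -(-167/12 + 7) = -1*(-83/12) = 83/12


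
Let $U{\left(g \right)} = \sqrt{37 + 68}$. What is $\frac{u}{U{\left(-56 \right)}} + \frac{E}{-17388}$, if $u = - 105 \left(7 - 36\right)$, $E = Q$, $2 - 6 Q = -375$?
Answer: $- \frac{377}{104328} + 29 \sqrt{105} \approx 297.16$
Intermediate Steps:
$Q = \frac{377}{6}$ ($Q = \frac{1}{3} - - \frac{125}{2} = \frac{1}{3} + \frac{125}{2} = \frac{377}{6} \approx 62.833$)
$E = \frac{377}{6} \approx 62.833$
$U{\left(g \right)} = \sqrt{105}$
$u = 3045$ ($u = \left(-105\right) \left(-29\right) = 3045$)
$\frac{u}{U{\left(-56 \right)}} + \frac{E}{-17388} = \frac{3045}{\sqrt{105}} + \frac{377}{6 \left(-17388\right)} = 3045 \frac{\sqrt{105}}{105} + \frac{377}{6} \left(- \frac{1}{17388}\right) = 29 \sqrt{105} - \frac{377}{104328} = - \frac{377}{104328} + 29 \sqrt{105}$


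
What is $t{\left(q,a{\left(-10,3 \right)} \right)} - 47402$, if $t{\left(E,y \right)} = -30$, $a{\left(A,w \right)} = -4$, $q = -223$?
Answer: $-47432$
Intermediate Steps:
$t{\left(q,a{\left(-10,3 \right)} \right)} - 47402 = -30 - 47402 = -47432$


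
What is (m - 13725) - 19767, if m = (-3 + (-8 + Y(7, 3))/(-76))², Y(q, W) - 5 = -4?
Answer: -193400951/5776 ≈ -33484.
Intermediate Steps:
Y(q, W) = 1 (Y(q, W) = 5 - 4 = 1)
m = 48841/5776 (m = (-3 + (-8 + 1)/(-76))² = (-3 - 7*(-1/76))² = (-3 + 7/76)² = (-221/76)² = 48841/5776 ≈ 8.4559)
(m - 13725) - 19767 = (48841/5776 - 13725) - 19767 = -79226759/5776 - 19767 = -193400951/5776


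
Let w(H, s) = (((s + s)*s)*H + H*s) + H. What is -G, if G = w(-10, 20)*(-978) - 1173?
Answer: -8028207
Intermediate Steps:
w(H, s) = H + H*s + 2*H*s**2 (w(H, s) = (((2*s)*s)*H + H*s) + H = ((2*s**2)*H + H*s) + H = (2*H*s**2 + H*s) + H = (H*s + 2*H*s**2) + H = H + H*s + 2*H*s**2)
G = 8028207 (G = -10*(1 + 20 + 2*20**2)*(-978) - 1173 = -10*(1 + 20 + 2*400)*(-978) - 1173 = -10*(1 + 20 + 800)*(-978) - 1173 = -10*821*(-978) - 1173 = -8210*(-978) - 1173 = 8029380 - 1173 = 8028207)
-G = -1*8028207 = -8028207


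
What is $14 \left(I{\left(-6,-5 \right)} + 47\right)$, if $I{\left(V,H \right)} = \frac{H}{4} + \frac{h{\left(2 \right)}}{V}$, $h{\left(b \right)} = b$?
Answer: $\frac{3815}{6} \approx 635.83$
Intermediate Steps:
$I{\left(V,H \right)} = \frac{2}{V} + \frac{H}{4}$ ($I{\left(V,H \right)} = \frac{H}{4} + \frac{2}{V} = \frac{2}{V} + \frac{H}{4}$)
$14 \left(I{\left(-6,-5 \right)} + 47\right) = 14 \left(\left(\frac{2}{-6} + \frac{1}{4} \left(-5\right)\right) + 47\right) = 14 \left(\left(2 \left(- \frac{1}{6}\right) - \frac{5}{4}\right) + 47\right) = 14 \left(\left(- \frac{1}{3} - \frac{5}{4}\right) + 47\right) = 14 \left(- \frac{19}{12} + 47\right) = 14 \cdot \frac{545}{12} = \frac{3815}{6}$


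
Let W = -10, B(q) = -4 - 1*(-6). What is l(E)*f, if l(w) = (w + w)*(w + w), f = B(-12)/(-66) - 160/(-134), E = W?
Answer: 1029200/2211 ≈ 465.49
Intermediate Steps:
B(q) = 2 (B(q) = -4 + 6 = 2)
E = -10
f = 2573/2211 (f = 2/(-66) - 160/(-134) = 2*(-1/66) - 160*(-1/134) = -1/33 + 80/67 = 2573/2211 ≈ 1.1637)
l(w) = 4*w**2 (l(w) = (2*w)*(2*w) = 4*w**2)
l(E)*f = (4*(-10)**2)*(2573/2211) = (4*100)*(2573/2211) = 400*(2573/2211) = 1029200/2211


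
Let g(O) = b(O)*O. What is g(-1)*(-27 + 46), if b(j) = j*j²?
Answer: 19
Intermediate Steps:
b(j) = j³
g(O) = O⁴ (g(O) = O³*O = O⁴)
g(-1)*(-27 + 46) = (-1)⁴*(-27 + 46) = 1*19 = 19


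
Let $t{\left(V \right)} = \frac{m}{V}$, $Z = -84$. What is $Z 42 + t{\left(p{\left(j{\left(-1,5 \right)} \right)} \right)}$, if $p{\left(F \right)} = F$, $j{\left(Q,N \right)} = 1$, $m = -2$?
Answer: $-3530$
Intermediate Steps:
$t{\left(V \right)} = - \frac{2}{V}$
$Z 42 + t{\left(p{\left(j{\left(-1,5 \right)} \right)} \right)} = \left(-84\right) 42 - \frac{2}{1} = -3528 - 2 = -3530$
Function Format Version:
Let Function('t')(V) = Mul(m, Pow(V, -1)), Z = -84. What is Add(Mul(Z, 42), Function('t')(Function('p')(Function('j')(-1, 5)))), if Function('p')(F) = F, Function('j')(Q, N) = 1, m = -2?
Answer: -3530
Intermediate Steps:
Function('t')(V) = Mul(-2, Pow(V, -1))
Add(Mul(Z, 42), Function('t')(Function('p')(Function('j')(-1, 5)))) = Add(Mul(-84, 42), Mul(-2, Pow(1, -1))) = Add(-3528, Mul(-2, 1)) = Add(-3528, -2) = -3530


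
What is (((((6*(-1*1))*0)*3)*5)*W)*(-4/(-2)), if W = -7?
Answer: 0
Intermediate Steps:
(((((6*(-1*1))*0)*3)*5)*W)*(-4/(-2)) = (((((6*(-1*1))*0)*3)*5)*(-7))*(-4/(-2)) = (((((6*(-1))*0)*3)*5)*(-7))*(-4*(-½)) = (((-6*0*3)*5)*(-7))*2 = (((0*3)*5)*(-7))*2 = ((0*5)*(-7))*2 = (0*(-7))*2 = 0*2 = 0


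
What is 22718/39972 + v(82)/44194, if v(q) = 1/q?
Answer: 20581995479/36213712644 ≈ 0.56835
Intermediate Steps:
22718/39972 + v(82)/44194 = 22718/39972 + 1/(82*44194) = 22718*(1/39972) + (1/82)*(1/44194) = 11359/19986 + 1/3623908 = 20581995479/36213712644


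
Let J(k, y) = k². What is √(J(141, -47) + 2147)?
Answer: 2*√5507 ≈ 148.42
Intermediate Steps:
√(J(141, -47) + 2147) = √(141² + 2147) = √(19881 + 2147) = √22028 = 2*√5507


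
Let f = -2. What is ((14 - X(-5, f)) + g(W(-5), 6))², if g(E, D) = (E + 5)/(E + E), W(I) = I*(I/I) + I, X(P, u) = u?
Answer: 4225/16 ≈ 264.06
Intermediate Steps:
W(I) = 2*I (W(I) = I*1 + I = I + I = 2*I)
g(E, D) = (5 + E)/(2*E) (g(E, D) = (5 + E)/((2*E)) = (5 + E)*(1/(2*E)) = (5 + E)/(2*E))
((14 - X(-5, f)) + g(W(-5), 6))² = ((14 - 1*(-2)) + (5 + 2*(-5))/(2*((2*(-5)))))² = ((14 + 2) + (½)*(5 - 10)/(-10))² = (16 + (½)*(-⅒)*(-5))² = (16 + ¼)² = (65/4)² = 4225/16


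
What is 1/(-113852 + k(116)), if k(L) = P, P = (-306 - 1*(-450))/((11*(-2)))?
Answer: -11/1252444 ≈ -8.7828e-6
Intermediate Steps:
P = -72/11 (P = (-306 + 450)/(-22) = 144*(-1/22) = -72/11 ≈ -6.5455)
k(L) = -72/11
1/(-113852 + k(116)) = 1/(-113852 - 72/11) = 1/(-1252444/11) = -11/1252444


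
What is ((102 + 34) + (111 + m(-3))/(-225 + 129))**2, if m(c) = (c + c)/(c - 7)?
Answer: 116359369/6400 ≈ 18181.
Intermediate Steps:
m(c) = 2*c/(-7 + c) (m(c) = (2*c)/(-7 + c) = 2*c/(-7 + c))
((102 + 34) + (111 + m(-3))/(-225 + 129))**2 = ((102 + 34) + (111 + 2*(-3)/(-7 - 3))/(-225 + 129))**2 = (136 + (111 + 2*(-3)/(-10))/(-96))**2 = (136 + (111 + 2*(-3)*(-1/10))*(-1/96))**2 = (136 + (111 + 3/5)*(-1/96))**2 = (136 + (558/5)*(-1/96))**2 = (136 - 93/80)**2 = (10787/80)**2 = 116359369/6400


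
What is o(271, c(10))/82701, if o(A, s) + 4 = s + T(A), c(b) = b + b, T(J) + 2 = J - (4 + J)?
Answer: 10/82701 ≈ 0.00012092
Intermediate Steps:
T(J) = -6 (T(J) = -2 + (J - (4 + J)) = -2 + (J + (-4 - J)) = -2 - 4 = -6)
c(b) = 2*b
o(A, s) = -10 + s (o(A, s) = -4 + (s - 6) = -4 + (-6 + s) = -10 + s)
o(271, c(10))/82701 = (-10 + 2*10)/82701 = (-10 + 20)*(1/82701) = 10*(1/82701) = 10/82701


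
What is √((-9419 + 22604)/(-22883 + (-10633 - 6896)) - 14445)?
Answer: 15*I*√26212324427/20206 ≈ 120.19*I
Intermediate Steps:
√((-9419 + 22604)/(-22883 + (-10633 - 6896)) - 14445) = √(13185/(-22883 - 17529) - 14445) = √(13185/(-40412) - 14445) = √(13185*(-1/40412) - 14445) = √(-13185/40412 - 14445) = √(-583764525/40412) = 15*I*√26212324427/20206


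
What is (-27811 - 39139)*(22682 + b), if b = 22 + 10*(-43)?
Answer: -1491244300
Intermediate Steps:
b = -408 (b = 22 - 430 = -408)
(-27811 - 39139)*(22682 + b) = (-27811 - 39139)*(22682 - 408) = -66950*22274 = -1491244300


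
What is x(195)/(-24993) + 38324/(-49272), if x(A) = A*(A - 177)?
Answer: -31410457/34207086 ≈ -0.91824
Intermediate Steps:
x(A) = A*(-177 + A)
x(195)/(-24993) + 38324/(-49272) = (195*(-177 + 195))/(-24993) + 38324/(-49272) = (195*18)*(-1/24993) + 38324*(-1/49272) = 3510*(-1/24993) - 9581/12318 = -390/2777 - 9581/12318 = -31410457/34207086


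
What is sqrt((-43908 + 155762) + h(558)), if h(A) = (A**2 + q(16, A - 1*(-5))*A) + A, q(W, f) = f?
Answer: sqrt(737930) ≈ 859.03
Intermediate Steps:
h(A) = A + A**2 + A*(5 + A) (h(A) = (A**2 + (A - 1*(-5))*A) + A = (A**2 + (A + 5)*A) + A = (A**2 + (5 + A)*A) + A = (A**2 + A*(5 + A)) + A = A + A**2 + A*(5 + A))
sqrt((-43908 + 155762) + h(558)) = sqrt((-43908 + 155762) + 2*558*(3 + 558)) = sqrt(111854 + 2*558*561) = sqrt(111854 + 626076) = sqrt(737930)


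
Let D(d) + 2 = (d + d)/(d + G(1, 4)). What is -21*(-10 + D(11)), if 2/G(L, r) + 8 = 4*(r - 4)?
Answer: 8988/43 ≈ 209.02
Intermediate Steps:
G(L, r) = 2/(-24 + 4*r) (G(L, r) = 2/(-8 + 4*(r - 4)) = 2/(-8 + 4*(-4 + r)) = 2/(-8 + (-16 + 4*r)) = 2/(-24 + 4*r))
D(d) = -2 + 2*d/(-¼ + d) (D(d) = -2 + (d + d)/(d + 1/(2*(-6 + 4))) = -2 + (2*d)/(d + (½)/(-2)) = -2 + (2*d)/(d + (½)*(-½)) = -2 + (2*d)/(d - ¼) = -2 + (2*d)/(-¼ + d) = -2 + 2*d/(-¼ + d))
-21*(-10 + D(11)) = -21*(-10 + 2/(-1 + 4*11)) = -21*(-10 + 2/(-1 + 44)) = -21*(-10 + 2/43) = -21*(-428/43) = 8988/43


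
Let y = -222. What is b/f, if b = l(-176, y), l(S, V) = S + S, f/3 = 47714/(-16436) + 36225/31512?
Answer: 15192649472/227042367 ≈ 66.916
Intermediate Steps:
f = -227042367/43160936 (f = 3*(47714/(-16436) + 36225/31512) = 3*(47714*(-1/16436) + 36225*(1/31512)) = 3*(-23857/8218 + 12075/10504) = 3*(-75680789/43160936) = -227042367/43160936 ≈ -5.2604)
l(S, V) = 2*S
b = -352 (b = 2*(-176) = -352)
b/f = -352/(-227042367/43160936) = -352*(-43160936/227042367) = 15192649472/227042367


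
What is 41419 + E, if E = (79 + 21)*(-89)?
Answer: 32519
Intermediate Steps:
E = -8900 (E = 100*(-89) = -8900)
41419 + E = 41419 - 8900 = 32519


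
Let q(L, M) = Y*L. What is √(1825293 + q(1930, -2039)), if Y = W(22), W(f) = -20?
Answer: √1786693 ≈ 1336.7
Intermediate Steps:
Y = -20
q(L, M) = -20*L
√(1825293 + q(1930, -2039)) = √(1825293 - 20*1930) = √(1825293 - 38600) = √1786693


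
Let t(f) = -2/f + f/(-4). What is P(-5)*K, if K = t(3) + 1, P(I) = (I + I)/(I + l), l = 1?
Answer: -25/24 ≈ -1.0417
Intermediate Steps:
P(I) = 2*I/(1 + I) (P(I) = (I + I)/(I + 1) = (2*I)/(1 + I) = 2*I/(1 + I))
t(f) = -2/f - f/4 (t(f) = -2/f + f*(-¼) = -2/f - f/4)
K = -5/12 (K = (-2/3 - ¼*3) + 1 = (-2*⅓ - ¾) + 1 = (-⅔ - ¾) + 1 = -17/12 + 1 = -5/12 ≈ -0.41667)
P(-5)*K = (2*(-5)/(1 - 5))*(-5/12) = (2*(-5)/(-4))*(-5/12) = (2*(-5)*(-¼))*(-5/12) = (5/2)*(-5/12) = -25/24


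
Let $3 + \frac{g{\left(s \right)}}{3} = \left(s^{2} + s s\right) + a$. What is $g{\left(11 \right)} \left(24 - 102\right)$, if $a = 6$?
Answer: $-57330$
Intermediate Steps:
$g{\left(s \right)} = 9 + 6 s^{2}$ ($g{\left(s \right)} = -9 + 3 \left(\left(s^{2} + s s\right) + 6\right) = -9 + 3 \left(\left(s^{2} + s^{2}\right) + 6\right) = -9 + 3 \left(2 s^{2} + 6\right) = -9 + 3 \left(6 + 2 s^{2}\right) = -9 + \left(18 + 6 s^{2}\right) = 9 + 6 s^{2}$)
$g{\left(11 \right)} \left(24 - 102\right) = \left(9 + 6 \cdot 11^{2}\right) \left(24 - 102\right) = \left(9 + 6 \cdot 121\right) \left(-78\right) = \left(9 + 726\right) \left(-78\right) = 735 \left(-78\right) = -57330$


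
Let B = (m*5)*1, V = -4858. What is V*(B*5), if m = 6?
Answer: -728700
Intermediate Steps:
B = 30 (B = (6*5)*1 = 30*1 = 30)
V*(B*5) = -145740*5 = -4858*150 = -728700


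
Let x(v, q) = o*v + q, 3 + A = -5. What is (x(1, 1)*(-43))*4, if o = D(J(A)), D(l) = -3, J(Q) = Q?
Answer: 344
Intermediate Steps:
A = -8 (A = -3 - 5 = -8)
o = -3
x(v, q) = q - 3*v (x(v, q) = -3*v + q = q - 3*v)
(x(1, 1)*(-43))*4 = ((1 - 3*1)*(-43))*4 = ((1 - 3)*(-43))*4 = -2*(-43)*4 = 86*4 = 344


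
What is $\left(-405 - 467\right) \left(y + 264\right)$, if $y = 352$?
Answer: $-537152$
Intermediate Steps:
$\left(-405 - 467\right) \left(y + 264\right) = \left(-405 - 467\right) \left(352 + 264\right) = \left(-872\right) 616 = -537152$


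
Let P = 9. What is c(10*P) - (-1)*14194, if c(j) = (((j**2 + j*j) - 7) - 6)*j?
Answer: 1471024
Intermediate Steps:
c(j) = j*(-13 + 2*j**2) (c(j) = (((j**2 + j**2) - 7) - 6)*j = ((2*j**2 - 7) - 6)*j = ((-7 + 2*j**2) - 6)*j = (-13 + 2*j**2)*j = j*(-13 + 2*j**2))
c(10*P) - (-1)*14194 = (10*9)*(-13 + 2*(10*9)**2) - (-1)*14194 = 90*(-13 + 2*90**2) - 1*(-14194) = 90*(-13 + 2*8100) + 14194 = 90*(-13 + 16200) + 14194 = 90*16187 + 14194 = 1456830 + 14194 = 1471024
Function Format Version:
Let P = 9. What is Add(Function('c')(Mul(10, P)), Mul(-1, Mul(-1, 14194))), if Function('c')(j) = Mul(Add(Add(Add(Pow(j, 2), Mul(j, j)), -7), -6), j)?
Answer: 1471024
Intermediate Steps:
Function('c')(j) = Mul(j, Add(-13, Mul(2, Pow(j, 2)))) (Function('c')(j) = Mul(Add(Add(Add(Pow(j, 2), Pow(j, 2)), -7), -6), j) = Mul(Add(Add(Mul(2, Pow(j, 2)), -7), -6), j) = Mul(Add(Add(-7, Mul(2, Pow(j, 2))), -6), j) = Mul(Add(-13, Mul(2, Pow(j, 2))), j) = Mul(j, Add(-13, Mul(2, Pow(j, 2)))))
Add(Function('c')(Mul(10, P)), Mul(-1, Mul(-1, 14194))) = Add(Mul(Mul(10, 9), Add(-13, Mul(2, Pow(Mul(10, 9), 2)))), Mul(-1, Mul(-1, 14194))) = Add(Mul(90, Add(-13, Mul(2, Pow(90, 2)))), Mul(-1, -14194)) = Add(Mul(90, Add(-13, Mul(2, 8100))), 14194) = Add(Mul(90, Add(-13, 16200)), 14194) = Add(Mul(90, 16187), 14194) = Add(1456830, 14194) = 1471024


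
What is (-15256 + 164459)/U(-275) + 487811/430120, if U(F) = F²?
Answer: 20213180247/6505565000 ≈ 3.1071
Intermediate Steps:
(-15256 + 164459)/U(-275) + 487811/430120 = (-15256 + 164459)/((-275)²) + 487811/430120 = 149203/75625 + 487811*(1/430120) = 149203*(1/75625) + 487811/430120 = 149203/75625 + 487811/430120 = 20213180247/6505565000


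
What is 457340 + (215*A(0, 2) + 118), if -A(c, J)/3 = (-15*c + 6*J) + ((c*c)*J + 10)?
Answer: 443268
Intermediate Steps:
A(c, J) = -30 - 18*J + 45*c - 3*J*c² (A(c, J) = -3*((-15*c + 6*J) + ((c*c)*J + 10)) = -3*((-15*c + 6*J) + (c²*J + 10)) = -3*((-15*c + 6*J) + (J*c² + 10)) = -3*((-15*c + 6*J) + (10 + J*c²)) = -3*(10 - 15*c + 6*J + J*c²) = -30 - 18*J + 45*c - 3*J*c²)
457340 + (215*A(0, 2) + 118) = 457340 + (215*(-30 - 18*2 + 45*0 - 3*2*0²) + 118) = 457340 + (215*(-30 - 36 + 0 - 3*2*0) + 118) = 457340 + (215*(-30 - 36 + 0 + 0) + 118) = 457340 + (215*(-66) + 118) = 457340 + (-14190 + 118) = 457340 - 14072 = 443268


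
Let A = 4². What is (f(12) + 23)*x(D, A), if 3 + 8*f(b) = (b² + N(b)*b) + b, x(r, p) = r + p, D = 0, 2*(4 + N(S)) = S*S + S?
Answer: 2450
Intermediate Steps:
A = 16
N(S) = -4 + S/2 + S²/2 (N(S) = -4 + (S*S + S)/2 = -4 + (S² + S)/2 = -4 + (S + S²)/2 = -4 + (S/2 + S²/2) = -4 + S/2 + S²/2)
x(r, p) = p + r
f(b) = -3/8 + b/8 + b²/8 + b*(-4 + b/2 + b²/2)/8 (f(b) = -3/8 + ((b² + (-4 + b/2 + b²/2)*b) + b)/8 = -3/8 + ((b² + b*(-4 + b/2 + b²/2)) + b)/8 = -3/8 + (b + b² + b*(-4 + b/2 + b²/2))/8 = -3/8 + (b/8 + b²/8 + b*(-4 + b/2 + b²/2)/8) = -3/8 + b/8 + b²/8 + b*(-4 + b/2 + b²/2)/8)
(f(12) + 23)*x(D, A) = ((-3/8 - 3/8*12 + (1/16)*12³ + (3/16)*12²) + 23)*(16 + 0) = ((-3/8 - 9/2 + (1/16)*1728 + (3/16)*144) + 23)*16 = ((-3/8 - 9/2 + 108 + 27) + 23)*16 = (1041/8 + 23)*16 = (1225/8)*16 = 2450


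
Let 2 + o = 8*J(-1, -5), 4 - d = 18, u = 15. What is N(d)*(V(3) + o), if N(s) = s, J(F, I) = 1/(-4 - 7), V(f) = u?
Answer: -1890/11 ≈ -171.82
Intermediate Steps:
V(f) = 15
d = -14 (d = 4 - 1*18 = 4 - 18 = -14)
J(F, I) = -1/11 (J(F, I) = 1/(-11) = -1/11)
o = -30/11 (o = -2 + 8*(-1/11) = -2 - 8/11 = -30/11 ≈ -2.7273)
N(d)*(V(3) + o) = -14*(15 - 30/11) = -14*135/11 = -1890/11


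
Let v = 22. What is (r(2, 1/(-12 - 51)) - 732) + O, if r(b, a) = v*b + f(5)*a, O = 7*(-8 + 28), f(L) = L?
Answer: -34529/63 ≈ -548.08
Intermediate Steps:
O = 140 (O = 7*20 = 140)
r(b, a) = 5*a + 22*b (r(b, a) = 22*b + 5*a = 5*a + 22*b)
(r(2, 1/(-12 - 51)) - 732) + O = ((5/(-12 - 51) + 22*2) - 732) + 140 = ((5/(-63) + 44) - 732) + 140 = ((5*(-1/63) + 44) - 732) + 140 = ((-5/63 + 44) - 732) + 140 = (2767/63 - 732) + 140 = -43349/63 + 140 = -34529/63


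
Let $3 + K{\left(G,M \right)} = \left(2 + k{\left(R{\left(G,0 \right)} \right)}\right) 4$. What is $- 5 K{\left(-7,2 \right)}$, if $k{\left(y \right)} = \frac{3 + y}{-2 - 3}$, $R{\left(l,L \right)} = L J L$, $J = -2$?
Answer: $-13$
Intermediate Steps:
$R{\left(l,L \right)} = - 2 L^{2}$ ($R{\left(l,L \right)} = L \left(-2\right) L = - 2 L L = - 2 L^{2}$)
$k{\left(y \right)} = - \frac{3}{5} - \frac{y}{5}$ ($k{\left(y \right)} = \frac{3 + y}{-5} = \left(3 + y\right) \left(- \frac{1}{5}\right) = - \frac{3}{5} - \frac{y}{5}$)
$K{\left(G,M \right)} = \frac{13}{5}$ ($K{\left(G,M \right)} = -3 + \left(2 - \left(\frac{3}{5} + \frac{\left(-2\right) 0^{2}}{5}\right)\right) 4 = -3 + \left(2 - \left(\frac{3}{5} + \frac{\left(-2\right) 0}{5}\right)\right) 4 = -3 + \left(2 - \frac{3}{5}\right) 4 = -3 + \frac{7}{5} \cdot 4 = -3 + \frac{28}{5} = \frac{13}{5}$)
$- 5 K{\left(-7,2 \right)} = \left(-5\right) \frac{13}{5} = -13$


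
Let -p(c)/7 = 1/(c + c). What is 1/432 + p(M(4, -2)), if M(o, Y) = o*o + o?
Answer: -373/2160 ≈ -0.17269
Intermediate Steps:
M(o, Y) = o + o² (M(o, Y) = o² + o = o + o²)
p(c) = -7/(2*c) (p(c) = -7/(c + c) = -7*1/(2*c) = -7/(2*c))
1/432 + p(M(4, -2)) = 1/432 - 7*1/(4*(1 + 4))/2 = 1/432 - 7/(2*(4*5)) = 1/432 - 7/2/20 = 1/432 - 7/2*1/20 = 1/432 - 7/40 = -373/2160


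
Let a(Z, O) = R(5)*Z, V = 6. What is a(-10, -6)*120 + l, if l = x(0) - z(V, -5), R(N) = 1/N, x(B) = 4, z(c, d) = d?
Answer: -231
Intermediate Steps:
a(Z, O) = Z/5
l = 9 (l = 4 - 1*(-5) = 4 + 5 = 9)
a(-10, -6)*120 + l = ((⅕)*(-10))*120 + 9 = -2*120 + 9 = -240 + 9 = -231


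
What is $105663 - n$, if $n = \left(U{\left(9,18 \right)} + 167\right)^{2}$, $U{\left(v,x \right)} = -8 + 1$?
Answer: $80063$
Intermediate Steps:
$U{\left(v,x \right)} = -7$
$n = 25600$ ($n = \left(-7 + 167\right)^{2} = 160^{2} = 25600$)
$105663 - n = 105663 - 25600 = 80063$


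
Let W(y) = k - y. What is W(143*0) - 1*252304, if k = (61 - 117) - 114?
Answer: -252474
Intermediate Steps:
k = -170 (k = -56 - 114 = -170)
W(y) = -170 - y
W(143*0) - 1*252304 = (-170 - 143*0) - 1*252304 = (-170 - 1*0) - 252304 = (-170 + 0) - 252304 = -170 - 252304 = -252474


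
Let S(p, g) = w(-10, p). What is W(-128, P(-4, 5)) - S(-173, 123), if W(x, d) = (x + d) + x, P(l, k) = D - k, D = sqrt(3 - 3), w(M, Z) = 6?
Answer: -267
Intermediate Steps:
S(p, g) = 6
D = 0 (D = sqrt(0) = 0)
P(l, k) = -k (P(l, k) = 0 - k = -k)
W(x, d) = d + 2*x (W(x, d) = (d + x) + x = d + 2*x)
W(-128, P(-4, 5)) - S(-173, 123) = (-1*5 + 2*(-128)) - 1*6 = (-5 - 256) - 6 = -261 - 6 = -267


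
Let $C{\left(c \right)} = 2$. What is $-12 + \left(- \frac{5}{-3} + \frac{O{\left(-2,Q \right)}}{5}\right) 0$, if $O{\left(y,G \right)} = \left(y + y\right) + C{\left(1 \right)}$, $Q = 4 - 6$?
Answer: $-12$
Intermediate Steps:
$Q = -2$ ($Q = 4 - 6 = -2$)
$O{\left(y,G \right)} = 2 + 2 y$ ($O{\left(y,G \right)} = \left(y + y\right) + 2 = 2 y + 2 = 2 + 2 y$)
$-12 + \left(- \frac{5}{-3} + \frac{O{\left(-2,Q \right)}}{5}\right) 0 = -12 + \left(- \frac{5}{-3} + \frac{2 + 2 \left(-2\right)}{5}\right) 0 = -12 + \left(\left(-5\right) \left(- \frac{1}{3}\right) + \left(2 - 4\right) \frac{1}{5}\right) 0 = -12 + \left(\frac{5}{3} - \frac{2}{5}\right) 0 = -12 + \frac{19}{15} \cdot 0 = -12 + 0 = -12$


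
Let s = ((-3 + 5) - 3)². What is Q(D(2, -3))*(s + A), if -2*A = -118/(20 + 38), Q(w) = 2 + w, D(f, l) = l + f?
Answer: 117/58 ≈ 2.0172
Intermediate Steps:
D(f, l) = f + l
s = 1 (s = (2 - 3)² = (-1)² = 1)
A = 59/58 (A = -(-59)/(20 + 38) = -(-59)/58 = -½*(-59/29) = 59/58 ≈ 1.0172)
Q(D(2, -3))*(s + A) = (2 + (2 - 3))*(1 + 59/58) = (2 - 1)*(117/58) = 1*(117/58) = 117/58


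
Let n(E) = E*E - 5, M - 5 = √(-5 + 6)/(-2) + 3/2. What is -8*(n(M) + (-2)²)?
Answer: -280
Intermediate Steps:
M = 6 (M = 5 + (√(-5 + 6)/(-2) + 3/2) = 5 + (√1*(-½) + 3*(½)) = 5 + (1*(-½) + 3/2) = 5 + (-½ + 3/2) = 5 + 1 = 6)
n(E) = -5 + E² (n(E) = E² - 5 = -5 + E²)
-8*(n(M) + (-2)²) = -8*((-5 + 6²) + (-2)²) = -8*((-5 + 36) + 4) = -8*(31 + 4) = -8*35 = -280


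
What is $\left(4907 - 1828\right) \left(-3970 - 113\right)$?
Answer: $-12571557$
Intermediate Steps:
$\left(4907 - 1828\right) \left(-3970 - 113\right) = 3079 \left(-3970 - 113\right) = 3079 \left(-4083\right) = -12571557$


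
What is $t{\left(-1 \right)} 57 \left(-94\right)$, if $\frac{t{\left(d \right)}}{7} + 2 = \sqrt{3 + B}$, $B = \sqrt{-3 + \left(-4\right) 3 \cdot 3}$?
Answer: $75012 - 37506 \sqrt{3 + i \sqrt{39}} \approx -8552.4 - 52563.0 i$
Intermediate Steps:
$B = i \sqrt{39}$ ($B = \sqrt{-3 - 36} = \sqrt{-39} = i \sqrt{39} \approx 6.245 i$)
$t{\left(d \right)} = -14 + 7 \sqrt{3 + i \sqrt{39}}$
$t{\left(-1 \right)} 57 \left(-94\right) = \left(-14 + 7 \sqrt{3 + i \sqrt{39}}\right) 57 \left(-94\right) = \left(-798 + 399 \sqrt{3 + i \sqrt{39}}\right) \left(-94\right) = 75012 - 37506 \sqrt{3 + i \sqrt{39}}$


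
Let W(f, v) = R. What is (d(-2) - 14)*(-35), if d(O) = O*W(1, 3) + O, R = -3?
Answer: 350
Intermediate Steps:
W(f, v) = -3
d(O) = -2*O (d(O) = O*(-3) + O = -3*O + O = -2*O)
(d(-2) - 14)*(-35) = (-2*(-2) - 14)*(-35) = (4 - 14)*(-35) = -10*(-35) = 350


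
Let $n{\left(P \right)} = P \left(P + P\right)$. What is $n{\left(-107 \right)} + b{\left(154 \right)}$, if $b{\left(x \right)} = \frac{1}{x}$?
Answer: $\frac{3526293}{154} \approx 22898.0$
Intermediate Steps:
$n{\left(P \right)} = 2 P^{2}$ ($n{\left(P \right)} = P 2 P = 2 P^{2}$)
$n{\left(-107 \right)} + b{\left(154 \right)} = 2 \left(-107\right)^{2} + \frac{1}{154} = 2 \cdot 11449 + \frac{1}{154} = 22898 + \frac{1}{154} = \frac{3526293}{154}$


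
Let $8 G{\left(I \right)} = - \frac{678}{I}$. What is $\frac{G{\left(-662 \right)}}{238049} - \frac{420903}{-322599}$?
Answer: $\frac{88439298213039}{67783830013816} \approx 1.3047$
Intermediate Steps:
$G{\left(I \right)} = - \frac{339}{4 I}$ ($G{\left(I \right)} = \frac{\left(-678\right) \frac{1}{I}}{8} = - \frac{339}{4 I}$)
$\frac{G{\left(-662 \right)}}{238049} - \frac{420903}{-322599} = \frac{\left(- \frac{339}{4}\right) \frac{1}{-662}}{238049} - \frac{420903}{-322599} = \left(- \frac{339}{4}\right) \left(- \frac{1}{662}\right) \frac{1}{238049} - - \frac{140301}{107533} = \frac{339}{2648} \cdot \frac{1}{238049} + \frac{140301}{107533} = \frac{339}{630353752} + \frac{140301}{107533} = \frac{88439298213039}{67783830013816}$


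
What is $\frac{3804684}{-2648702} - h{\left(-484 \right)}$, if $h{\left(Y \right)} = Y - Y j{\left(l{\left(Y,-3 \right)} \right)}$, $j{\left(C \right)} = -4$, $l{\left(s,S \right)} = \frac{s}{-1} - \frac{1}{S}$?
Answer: $\frac{3203027078}{1324351} \approx 2418.6$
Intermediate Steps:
$l{\left(s,S \right)} = - s - \frac{1}{S}$ ($l{\left(s,S \right)} = s \left(-1\right) - \frac{1}{S} = - s - \frac{1}{S}$)
$h{\left(Y \right)} = 5 Y$ ($h{\left(Y \right)} = Y - Y \left(-4\right) = Y - - 4 Y = Y + 4 Y = 5 Y$)
$\frac{3804684}{-2648702} - h{\left(-484 \right)} = \frac{3804684}{-2648702} - 5 \left(-484\right) = 3804684 \left(- \frac{1}{2648702}\right) - -2420 = - \frac{1902342}{1324351} + 2420 = \frac{3203027078}{1324351}$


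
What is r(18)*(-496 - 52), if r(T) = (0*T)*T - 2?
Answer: 1096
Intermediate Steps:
r(T) = -2 (r(T) = 0*T - 2 = 0 - 2 = -2)
r(18)*(-496 - 52) = -2*(-496 - 52) = -2*(-548) = 1096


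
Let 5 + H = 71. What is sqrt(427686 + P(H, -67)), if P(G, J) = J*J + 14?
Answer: 3*sqrt(48021) ≈ 657.41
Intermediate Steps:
H = 66 (H = -5 + 71 = 66)
P(G, J) = 14 + J**2 (P(G, J) = J**2 + 14 = 14 + J**2)
sqrt(427686 + P(H, -67)) = sqrt(427686 + (14 + (-67)**2)) = sqrt(427686 + (14 + 4489)) = sqrt(427686 + 4503) = sqrt(432189) = 3*sqrt(48021)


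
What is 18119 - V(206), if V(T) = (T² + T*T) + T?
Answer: -66959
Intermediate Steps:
V(T) = T + 2*T² (V(T) = (T² + T²) + T = 2*T² + T = T + 2*T²)
18119 - V(206) = 18119 - 206*(1 + 2*206) = 18119 - 206*(1 + 412) = 18119 - 206*413 = 18119 - 1*85078 = 18119 - 85078 = -66959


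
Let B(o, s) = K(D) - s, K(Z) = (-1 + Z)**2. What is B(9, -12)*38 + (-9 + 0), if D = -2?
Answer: 789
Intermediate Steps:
B(o, s) = 9 - s (B(o, s) = (-1 - 2)**2 - s = (-3)**2 - s = 9 - s)
B(9, -12)*38 + (-9 + 0) = (9 - 1*(-12))*38 + (-9 + 0) = (9 + 12)*38 - 9 = 21*38 - 9 = 798 - 9 = 789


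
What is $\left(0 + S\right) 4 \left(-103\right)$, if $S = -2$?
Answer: $824$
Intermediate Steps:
$\left(0 + S\right) 4 \left(-103\right) = \left(0 - 2\right) 4 \left(-103\right) = \left(-2\right) 4 \left(-103\right) = \left(-8\right) \left(-103\right) = 824$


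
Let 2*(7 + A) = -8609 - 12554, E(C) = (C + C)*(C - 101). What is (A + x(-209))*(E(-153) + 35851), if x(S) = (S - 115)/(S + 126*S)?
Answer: -5803687280475/4826 ≈ -1.2026e+9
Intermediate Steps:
x(S) = (-115 + S)/(127*S) (x(S) = (-115 + S)/((127*S)) = (-115 + S)*(1/(127*S)) = (-115 + S)/(127*S))
E(C) = 2*C*(-101 + C) (E(C) = (2*C)*(-101 + C) = 2*C*(-101 + C))
A = -21177/2 (A = -7 + (-8609 - 12554)/2 = -7 + (½)*(-21163) = -7 - 21163/2 = -21177/2 ≈ -10589.)
(A + x(-209))*(E(-153) + 35851) = (-21177/2 + (1/127)*(-115 - 209)/(-209))*(2*(-153)*(-101 - 153) + 35851) = (-21177/2 + (1/127)*(-1/209)*(-324))*(2*(-153)*(-254) + 35851) = (-21177/2 + 324/26543)*(77724 + 35851) = -562100463/53086*113575 = -5803687280475/4826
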